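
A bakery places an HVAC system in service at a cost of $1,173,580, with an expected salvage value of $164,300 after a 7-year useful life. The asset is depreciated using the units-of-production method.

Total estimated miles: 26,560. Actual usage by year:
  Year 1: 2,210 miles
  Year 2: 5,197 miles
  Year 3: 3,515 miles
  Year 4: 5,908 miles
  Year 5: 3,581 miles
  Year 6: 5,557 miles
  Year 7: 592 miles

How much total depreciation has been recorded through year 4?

Depreciable base = $1,173,580 − $164,300 = $1,009,280.
Rate = $1,009,280 / 26,560 miles = $38 per mile.
Year 1: 2,210 × $38 = $83,980. Book value $1,089,600.
Year 2: 5,197 × $38 = $197,486. Book value $892,114.
Year 3: 3,515 × $38 = $133,570. Book value $758,544.
Year 4: 5,908 × $38 = $224,504. Book value $534,040.
Accumulated through year 4 = $1,173,580 − $534,040 = $639,540.

$639,540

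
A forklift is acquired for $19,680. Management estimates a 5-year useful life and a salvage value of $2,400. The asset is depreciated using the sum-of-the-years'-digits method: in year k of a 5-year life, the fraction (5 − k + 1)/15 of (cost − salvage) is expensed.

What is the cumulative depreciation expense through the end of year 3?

$13,824

Depreciable base = $19,680 − $2,400 = $17,280.
Sum of the years' digits = 5+4+3+2+1 = 15.
Year 1: $17,280 × 5/15 = $5,760. Book value $13,920.
Year 2: $17,280 × 4/15 = $4,608. Book value $9,312.
Year 3: $17,280 × 3/15 = $3,456. Book value $5,856.
Accumulated through year 3 = $19,680 − $5,856 = $13,824.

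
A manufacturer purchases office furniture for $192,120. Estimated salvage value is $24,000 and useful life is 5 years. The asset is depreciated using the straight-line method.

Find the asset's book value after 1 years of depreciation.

$158,496

Depreciable base = $192,120 − $24,000 = $168,120.
Annual expense = $168,120 / 5 = $33,624.
End of year 1: book value $158,496.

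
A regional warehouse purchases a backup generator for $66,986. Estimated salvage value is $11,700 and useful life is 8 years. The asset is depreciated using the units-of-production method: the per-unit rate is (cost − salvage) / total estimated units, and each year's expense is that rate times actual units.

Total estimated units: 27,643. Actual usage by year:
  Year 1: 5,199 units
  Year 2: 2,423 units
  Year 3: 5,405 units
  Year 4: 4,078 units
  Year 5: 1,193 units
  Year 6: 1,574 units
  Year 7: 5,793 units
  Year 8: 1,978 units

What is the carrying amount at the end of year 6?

Depreciable base = $66,986 − $11,700 = $55,286.
Rate = $55,286 / 27,643 units = $2 per unit.
Year 1: 5,199 × $2 = $10,398. Book value $56,588.
Year 2: 2,423 × $2 = $4,846. Book value $51,742.
Year 3: 5,405 × $2 = $10,810. Book value $40,932.
Year 4: 4,078 × $2 = $8,156. Book value $32,776.
Year 5: 1,193 × $2 = $2,386. Book value $30,390.
Year 6: 1,574 × $2 = $3,148. Book value $27,242.

$27,242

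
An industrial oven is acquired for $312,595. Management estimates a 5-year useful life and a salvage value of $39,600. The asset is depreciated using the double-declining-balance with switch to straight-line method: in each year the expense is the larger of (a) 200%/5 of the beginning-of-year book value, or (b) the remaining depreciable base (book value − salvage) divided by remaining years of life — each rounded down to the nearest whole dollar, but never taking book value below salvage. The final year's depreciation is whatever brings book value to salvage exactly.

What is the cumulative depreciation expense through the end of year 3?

$245,074

Depreciable base = $312,595 − $39,600 = $272,995.
Year 1: DB = ⌊$312,595 × 200%/5⌋ = $125,038; SL = ⌊$272,995/5⌋ = $54,599 → take DB $125,038. Book value $187,557.
Year 2: DB = ⌊$187,557 × 200%/5⌋ = $75,022; SL = ⌊$147,957/4⌋ = $36,989 → take DB $75,022. Book value $112,535.
Year 3: DB = ⌊$112,535 × 200%/5⌋ = $45,014; SL = ⌊$72,935/3⌋ = $24,311 → take DB $45,014. Book value $67,521.
Accumulated through year 3 = $312,595 − $67,521 = $245,074.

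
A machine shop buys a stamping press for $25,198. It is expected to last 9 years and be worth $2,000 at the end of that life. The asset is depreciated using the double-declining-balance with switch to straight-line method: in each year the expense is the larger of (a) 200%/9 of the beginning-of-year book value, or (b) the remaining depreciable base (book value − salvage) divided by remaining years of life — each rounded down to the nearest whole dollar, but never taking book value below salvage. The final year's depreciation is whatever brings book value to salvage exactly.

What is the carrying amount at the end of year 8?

$3,170

Depreciable base = $25,198 − $2,000 = $23,198.
Year 1: DB = ⌊$25,198 × 200%/9⌋ = $5,599; SL = ⌊$23,198/9⌋ = $2,577 → take DB $5,599. Book value $19,599.
Year 2: DB = ⌊$19,599 × 200%/9⌋ = $4,355; SL = ⌊$17,599/8⌋ = $2,199 → take DB $4,355. Book value $15,244.
Year 3: DB = ⌊$15,244 × 200%/9⌋ = $3,387; SL = ⌊$13,244/7⌋ = $1,892 → take DB $3,387. Book value $11,857.
Year 4: DB = ⌊$11,857 × 200%/9⌋ = $2,634; SL = ⌊$9,857/6⌋ = $1,642 → take DB $2,634. Book value $9,223.
Year 5: DB = ⌊$9,223 × 200%/9⌋ = $2,049; SL = ⌊$7,223/5⌋ = $1,444 → take DB $2,049. Book value $7,174.
Year 6: DB = ⌊$7,174 × 200%/9⌋ = $1,594; SL = ⌊$5,174/4⌋ = $1,293 → take DB $1,594. Book value $5,580.
Year 7: DB = ⌊$5,580 × 200%/9⌋ = $1,240; SL = ⌊$3,580/3⌋ = $1,193 → take DB $1,240. Book value $4,340.
Year 8: DB = ⌊$4,340 × 200%/9⌋ = $964; SL = ⌊$2,340/2⌋ = $1,170 → take SL $1,170. Book value $3,170.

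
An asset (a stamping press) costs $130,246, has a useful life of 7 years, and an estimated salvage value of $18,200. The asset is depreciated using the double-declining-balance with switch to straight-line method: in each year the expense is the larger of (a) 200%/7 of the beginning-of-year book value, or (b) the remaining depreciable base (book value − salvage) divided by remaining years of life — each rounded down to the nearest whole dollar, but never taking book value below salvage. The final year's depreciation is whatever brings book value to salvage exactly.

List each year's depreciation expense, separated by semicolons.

Depreciable base = $130,246 − $18,200 = $112,046.
Year 1: DB = ⌊$130,246 × 200%/7⌋ = $37,213; SL = ⌊$112,046/7⌋ = $16,006 → take DB $37,213. Book value $93,033.
Year 2: DB = ⌊$93,033 × 200%/7⌋ = $26,580; SL = ⌊$74,833/6⌋ = $12,472 → take DB $26,580. Book value $66,453.
Year 3: DB = ⌊$66,453 × 200%/7⌋ = $18,986; SL = ⌊$48,253/5⌋ = $9,650 → take DB $18,986. Book value $47,467.
Year 4: DB = ⌊$47,467 × 200%/7⌋ = $13,562; SL = ⌊$29,267/4⌋ = $7,316 → take DB $13,562. Book value $33,905.
Year 5: DB = ⌊$33,905 × 200%/7⌋ = $9,687; SL = ⌊$15,705/3⌋ = $5,235 → take DB $9,687. Book value $24,218.
Year 6: DB = ⌊$24,218 × 200%/7⌋ = $6,919; SL = ⌊$6,018/2⌋ = $3,009 → take DB $6,919, capped at $6,018. Book value $18,200.
Year 7 (final): $18,200 − $18,200 = $0. Book value $18,200.

$37,213; $26,580; $18,986; $13,562; $9,687; $6,018; $0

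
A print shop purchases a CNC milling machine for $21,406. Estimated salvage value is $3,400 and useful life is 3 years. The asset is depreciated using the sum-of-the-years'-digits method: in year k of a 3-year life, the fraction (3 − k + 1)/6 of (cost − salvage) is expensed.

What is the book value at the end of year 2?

Depreciable base = $21,406 − $3,400 = $18,006.
Sum of the years' digits = 3+2+1 = 6.
Year 1: $18,006 × 3/6 = $9,003. Book value $12,403.
Year 2: $18,006 × 2/6 = $6,002. Book value $6,401.

$6,401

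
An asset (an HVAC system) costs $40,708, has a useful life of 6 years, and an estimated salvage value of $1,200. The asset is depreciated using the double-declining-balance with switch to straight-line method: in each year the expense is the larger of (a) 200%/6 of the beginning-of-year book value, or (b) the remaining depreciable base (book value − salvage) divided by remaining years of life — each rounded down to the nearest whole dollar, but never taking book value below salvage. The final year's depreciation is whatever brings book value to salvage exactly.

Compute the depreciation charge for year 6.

$3,421

Depreciable base = $40,708 − $1,200 = $39,508.
Year 1: DB = ⌊$40,708 × 200%/6⌋ = $13,569; SL = ⌊$39,508/6⌋ = $6,584 → take DB $13,569. Book value $27,139.
Year 2: DB = ⌊$27,139 × 200%/6⌋ = $9,046; SL = ⌊$25,939/5⌋ = $5,187 → take DB $9,046. Book value $18,093.
Year 3: DB = ⌊$18,093 × 200%/6⌋ = $6,031; SL = ⌊$16,893/4⌋ = $4,223 → take DB $6,031. Book value $12,062.
Year 4: DB = ⌊$12,062 × 200%/6⌋ = $4,020; SL = ⌊$10,862/3⌋ = $3,620 → take DB $4,020. Book value $8,042.
Year 5: DB = ⌊$8,042 × 200%/6⌋ = $2,680; SL = ⌊$6,842/2⌋ = $3,421 → take SL $3,421. Book value $4,621.
Year 6 (final): $4,621 − $1,200 = $3,421. Book value $1,200.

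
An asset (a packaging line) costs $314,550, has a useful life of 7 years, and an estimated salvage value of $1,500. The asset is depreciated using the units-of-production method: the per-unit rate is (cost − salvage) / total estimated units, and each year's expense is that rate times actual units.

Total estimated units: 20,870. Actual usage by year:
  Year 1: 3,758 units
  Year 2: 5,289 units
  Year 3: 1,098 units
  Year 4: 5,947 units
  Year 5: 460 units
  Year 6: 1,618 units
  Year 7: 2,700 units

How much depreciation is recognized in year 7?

Depreciable base = $314,550 − $1,500 = $313,050.
Rate = $313,050 / 20,870 units = $15 per unit.
Year 1: 3,758 × $15 = $56,370. Book value $258,180.
Year 2: 5,289 × $15 = $79,335. Book value $178,845.
Year 3: 1,098 × $15 = $16,470. Book value $162,375.
Year 4: 5,947 × $15 = $89,205. Book value $73,170.
Year 5: 460 × $15 = $6,900. Book value $66,270.
Year 6: 1,618 × $15 = $24,270. Book value $42,000.
Year 7: 2,700 × $15 = $40,500. Book value $1,500.

$40,500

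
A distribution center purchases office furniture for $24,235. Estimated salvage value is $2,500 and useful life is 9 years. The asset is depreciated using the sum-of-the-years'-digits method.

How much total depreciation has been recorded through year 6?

Depreciable base = $24,235 − $2,500 = $21,735.
Sum of the years' digits = 9+8+7+6+5+4+3+2+1 = 45.
Year 1: $21,735 × 9/45 = $4,347. Book value $19,888.
Year 2: $21,735 × 8/45 = $3,864. Book value $16,024.
Year 3: $21,735 × 7/45 = $3,381. Book value $12,643.
Year 4: $21,735 × 6/45 = $2,898. Book value $9,745.
Year 5: $21,735 × 5/45 = $2,415. Book value $7,330.
Year 6: $21,735 × 4/45 = $1,932. Book value $5,398.
Accumulated through year 6 = $24,235 − $5,398 = $18,837.

$18,837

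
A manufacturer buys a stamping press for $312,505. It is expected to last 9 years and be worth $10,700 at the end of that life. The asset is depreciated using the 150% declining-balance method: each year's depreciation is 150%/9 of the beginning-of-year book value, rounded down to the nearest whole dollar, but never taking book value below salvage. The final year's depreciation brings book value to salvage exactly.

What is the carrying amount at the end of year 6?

$104,659

Depreciable base = $312,505 − $10,700 = $301,805.
Year 1: ⌊$312,505 × 150%/9⌋ = $52,084. Book value $260,421.
Year 2: ⌊$260,421 × 150%/9⌋ = $43,403. Book value $217,018.
Year 3: ⌊$217,018 × 150%/9⌋ = $36,169. Book value $180,849.
Year 4: ⌊$180,849 × 150%/9⌋ = $30,141. Book value $150,708.
Year 5: ⌊$150,708 × 150%/9⌋ = $25,118. Book value $125,590.
Year 6: ⌊$125,590 × 150%/9⌋ = $20,931. Book value $104,659.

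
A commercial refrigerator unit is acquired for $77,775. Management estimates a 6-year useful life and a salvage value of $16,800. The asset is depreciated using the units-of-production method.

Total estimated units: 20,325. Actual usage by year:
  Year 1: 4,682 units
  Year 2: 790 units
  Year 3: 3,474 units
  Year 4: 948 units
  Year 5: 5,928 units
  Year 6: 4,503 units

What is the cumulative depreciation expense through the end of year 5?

Depreciable base = $77,775 − $16,800 = $60,975.
Rate = $60,975 / 20,325 units = $3 per unit.
Year 1: 4,682 × $3 = $14,046. Book value $63,729.
Year 2: 790 × $3 = $2,370. Book value $61,359.
Year 3: 3,474 × $3 = $10,422. Book value $50,937.
Year 4: 948 × $3 = $2,844. Book value $48,093.
Year 5: 5,928 × $3 = $17,784. Book value $30,309.
Accumulated through year 5 = $77,775 − $30,309 = $47,466.

$47,466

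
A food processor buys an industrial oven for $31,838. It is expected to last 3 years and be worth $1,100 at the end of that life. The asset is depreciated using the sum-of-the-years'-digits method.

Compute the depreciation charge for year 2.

$10,246

Depreciable base = $31,838 − $1,100 = $30,738.
Sum of the years' digits = 3+2+1 = 6.
Year 1: $30,738 × 3/6 = $15,369. Book value $16,469.
Year 2: $30,738 × 2/6 = $10,246. Book value $6,223.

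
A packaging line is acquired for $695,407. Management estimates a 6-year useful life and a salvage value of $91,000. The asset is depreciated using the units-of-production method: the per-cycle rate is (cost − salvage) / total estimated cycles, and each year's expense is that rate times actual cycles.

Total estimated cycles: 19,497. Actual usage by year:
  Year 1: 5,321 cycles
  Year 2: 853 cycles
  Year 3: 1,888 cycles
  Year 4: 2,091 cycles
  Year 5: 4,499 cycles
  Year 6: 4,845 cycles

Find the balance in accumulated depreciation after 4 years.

$314,743

Depreciable base = $695,407 − $91,000 = $604,407.
Rate = $604,407 / 19,497 cycles = $31 per cycle.
Year 1: 5,321 × $31 = $164,951. Book value $530,456.
Year 2: 853 × $31 = $26,443. Book value $504,013.
Year 3: 1,888 × $31 = $58,528. Book value $445,485.
Year 4: 2,091 × $31 = $64,821. Book value $380,664.
Accumulated through year 4 = $695,407 − $380,664 = $314,743.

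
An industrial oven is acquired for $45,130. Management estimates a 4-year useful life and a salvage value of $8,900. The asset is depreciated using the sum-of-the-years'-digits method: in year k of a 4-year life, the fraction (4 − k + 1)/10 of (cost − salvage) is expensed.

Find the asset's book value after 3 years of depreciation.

Depreciable base = $45,130 − $8,900 = $36,230.
Sum of the years' digits = 4+3+2+1 = 10.
Year 1: $36,230 × 4/10 = $14,492. Book value $30,638.
Year 2: $36,230 × 3/10 = $10,869. Book value $19,769.
Year 3: $36,230 × 2/10 = $7,246. Book value $12,523.

$12,523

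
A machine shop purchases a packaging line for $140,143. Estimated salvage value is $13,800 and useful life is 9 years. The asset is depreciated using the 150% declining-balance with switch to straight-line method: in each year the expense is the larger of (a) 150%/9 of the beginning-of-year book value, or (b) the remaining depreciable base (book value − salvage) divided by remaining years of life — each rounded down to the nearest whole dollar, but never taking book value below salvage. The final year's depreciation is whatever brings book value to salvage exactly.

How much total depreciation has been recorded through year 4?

Depreciable base = $140,143 − $13,800 = $126,343.
Year 1: DB = ⌊$140,143 × 150%/9⌋ = $23,357; SL = ⌊$126,343/9⌋ = $14,038 → take DB $23,357. Book value $116,786.
Year 2: DB = ⌊$116,786 × 150%/9⌋ = $19,464; SL = ⌊$102,986/8⌋ = $12,873 → take DB $19,464. Book value $97,322.
Year 3: DB = ⌊$97,322 × 150%/9⌋ = $16,220; SL = ⌊$83,522/7⌋ = $11,931 → take DB $16,220. Book value $81,102.
Year 4: DB = ⌊$81,102 × 150%/9⌋ = $13,517; SL = ⌊$67,302/6⌋ = $11,217 → take DB $13,517. Book value $67,585.
Accumulated through year 4 = $140,143 − $67,585 = $72,558.

$72,558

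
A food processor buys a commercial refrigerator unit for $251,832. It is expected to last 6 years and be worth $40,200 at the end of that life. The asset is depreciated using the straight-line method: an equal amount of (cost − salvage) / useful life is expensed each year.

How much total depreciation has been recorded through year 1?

Depreciable base = $251,832 − $40,200 = $211,632.
Annual expense = $211,632 / 6 = $35,272.
End of year 1: book value $216,560.
Accumulated through year 1 = $251,832 − $216,560 = $35,272.

$35,272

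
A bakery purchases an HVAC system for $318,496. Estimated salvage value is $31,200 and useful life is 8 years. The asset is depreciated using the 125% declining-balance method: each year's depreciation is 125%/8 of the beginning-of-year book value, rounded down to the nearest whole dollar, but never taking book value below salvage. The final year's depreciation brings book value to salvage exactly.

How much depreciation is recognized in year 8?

Depreciable base = $318,496 − $31,200 = $287,296.
Year 1: ⌊$318,496 × 125%/8⌋ = $49,765. Book value $268,731.
Year 2: ⌊$268,731 × 125%/8⌋ = $41,989. Book value $226,742.
Year 3: ⌊$226,742 × 125%/8⌋ = $35,428. Book value $191,314.
Year 4: ⌊$191,314 × 125%/8⌋ = $29,892. Book value $161,422.
Year 5: ⌊$161,422 × 125%/8⌋ = $25,222. Book value $136,200.
Year 6: ⌊$136,200 × 125%/8⌋ = $21,281. Book value $114,919.
Year 7: ⌊$114,919 × 125%/8⌋ = $17,956. Book value $96,963.
Year 8 (final): $96,963 − $31,200 = $65,763. Book value $31,200.

$65,763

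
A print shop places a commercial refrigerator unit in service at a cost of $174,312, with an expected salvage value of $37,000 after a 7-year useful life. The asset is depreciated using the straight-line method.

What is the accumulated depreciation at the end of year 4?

$78,464

Depreciable base = $174,312 − $37,000 = $137,312.
Annual expense = $137,312 / 7 = $19,616.
End of year 1: book value $154,696.
End of year 2: book value $135,080.
End of year 3: book value $115,464.
End of year 4: book value $95,848.
Accumulated through year 4 = $174,312 − $95,848 = $78,464.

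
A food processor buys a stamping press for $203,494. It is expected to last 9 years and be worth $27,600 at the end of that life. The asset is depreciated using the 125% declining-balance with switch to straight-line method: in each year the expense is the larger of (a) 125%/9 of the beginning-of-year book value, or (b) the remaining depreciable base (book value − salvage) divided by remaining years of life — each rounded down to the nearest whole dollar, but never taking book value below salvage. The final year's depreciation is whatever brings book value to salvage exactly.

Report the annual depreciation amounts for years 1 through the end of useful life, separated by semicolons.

$28,263; $24,337; $20,957; $18,046; $16,858; $16,858; $16,858; $16,858; $16,859

Depreciable base = $203,494 − $27,600 = $175,894.
Year 1: DB = ⌊$203,494 × 125%/9⌋ = $28,263; SL = ⌊$175,894/9⌋ = $19,543 → take DB $28,263. Book value $175,231.
Year 2: DB = ⌊$175,231 × 125%/9⌋ = $24,337; SL = ⌊$147,631/8⌋ = $18,453 → take DB $24,337. Book value $150,894.
Year 3: DB = ⌊$150,894 × 125%/9⌋ = $20,957; SL = ⌊$123,294/7⌋ = $17,613 → take DB $20,957. Book value $129,937.
Year 4: DB = ⌊$129,937 × 125%/9⌋ = $18,046; SL = ⌊$102,337/6⌋ = $17,056 → take DB $18,046. Book value $111,891.
Year 5: DB = ⌊$111,891 × 125%/9⌋ = $15,540; SL = ⌊$84,291/5⌋ = $16,858 → take SL $16,858. Book value $95,033.
Year 6: DB = ⌊$95,033 × 125%/9⌋ = $13,199; SL = ⌊$67,433/4⌋ = $16,858 → take SL $16,858. Book value $78,175.
Year 7: DB = ⌊$78,175 × 125%/9⌋ = $10,857; SL = ⌊$50,575/3⌋ = $16,858 → take SL $16,858. Book value $61,317.
Year 8: DB = ⌊$61,317 × 125%/9⌋ = $8,516; SL = ⌊$33,717/2⌋ = $16,858 → take SL $16,858. Book value $44,459.
Year 9 (final): $44,459 − $27,600 = $16,859. Book value $27,600.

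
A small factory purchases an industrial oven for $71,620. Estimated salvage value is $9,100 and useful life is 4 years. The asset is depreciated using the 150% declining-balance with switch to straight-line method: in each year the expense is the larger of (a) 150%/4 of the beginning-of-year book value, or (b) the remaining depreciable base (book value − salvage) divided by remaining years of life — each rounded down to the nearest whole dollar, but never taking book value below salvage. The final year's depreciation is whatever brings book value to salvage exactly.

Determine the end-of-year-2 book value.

$27,977

Depreciable base = $71,620 − $9,100 = $62,520.
Year 1: DB = ⌊$71,620 × 150%/4⌋ = $26,857; SL = ⌊$62,520/4⌋ = $15,630 → take DB $26,857. Book value $44,763.
Year 2: DB = ⌊$44,763 × 150%/4⌋ = $16,786; SL = ⌊$35,663/3⌋ = $11,887 → take DB $16,786. Book value $27,977.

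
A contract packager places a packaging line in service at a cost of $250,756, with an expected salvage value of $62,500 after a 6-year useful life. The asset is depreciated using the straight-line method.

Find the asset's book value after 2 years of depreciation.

Depreciable base = $250,756 − $62,500 = $188,256.
Annual expense = $188,256 / 6 = $31,376.
End of year 1: book value $219,380.
End of year 2: book value $188,004.

$188,004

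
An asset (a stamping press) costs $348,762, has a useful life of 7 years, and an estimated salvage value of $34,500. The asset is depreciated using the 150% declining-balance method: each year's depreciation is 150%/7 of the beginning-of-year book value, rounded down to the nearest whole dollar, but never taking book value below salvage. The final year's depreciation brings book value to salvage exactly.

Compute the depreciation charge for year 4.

$36,250

Depreciable base = $348,762 − $34,500 = $314,262.
Year 1: ⌊$348,762 × 150%/7⌋ = $74,734. Book value $274,028.
Year 2: ⌊$274,028 × 150%/7⌋ = $58,720. Book value $215,308.
Year 3: ⌊$215,308 × 150%/7⌋ = $46,137. Book value $169,171.
Year 4: ⌊$169,171 × 150%/7⌋ = $36,250. Book value $132,921.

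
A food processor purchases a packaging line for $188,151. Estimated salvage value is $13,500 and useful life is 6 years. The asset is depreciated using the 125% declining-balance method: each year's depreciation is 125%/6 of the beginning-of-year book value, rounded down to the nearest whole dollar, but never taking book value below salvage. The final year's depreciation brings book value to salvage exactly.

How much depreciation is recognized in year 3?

$24,567

Depreciable base = $188,151 − $13,500 = $174,651.
Year 1: ⌊$188,151 × 125%/6⌋ = $39,198. Book value $148,953.
Year 2: ⌊$148,953 × 125%/6⌋ = $31,031. Book value $117,922.
Year 3: ⌊$117,922 × 125%/6⌋ = $24,567. Book value $93,355.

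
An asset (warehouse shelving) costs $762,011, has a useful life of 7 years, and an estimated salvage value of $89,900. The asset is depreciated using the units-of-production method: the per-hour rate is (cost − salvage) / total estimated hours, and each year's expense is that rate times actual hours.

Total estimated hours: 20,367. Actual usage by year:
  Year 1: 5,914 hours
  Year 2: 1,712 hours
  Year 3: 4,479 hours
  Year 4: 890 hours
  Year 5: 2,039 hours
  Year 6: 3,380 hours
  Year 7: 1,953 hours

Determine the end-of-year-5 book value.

$265,889

Depreciable base = $762,011 − $89,900 = $672,111.
Rate = $672,111 / 20,367 hours = $33 per hour.
Year 1: 5,914 × $33 = $195,162. Book value $566,849.
Year 2: 1,712 × $33 = $56,496. Book value $510,353.
Year 3: 4,479 × $33 = $147,807. Book value $362,546.
Year 4: 890 × $33 = $29,370. Book value $333,176.
Year 5: 2,039 × $33 = $67,287. Book value $265,889.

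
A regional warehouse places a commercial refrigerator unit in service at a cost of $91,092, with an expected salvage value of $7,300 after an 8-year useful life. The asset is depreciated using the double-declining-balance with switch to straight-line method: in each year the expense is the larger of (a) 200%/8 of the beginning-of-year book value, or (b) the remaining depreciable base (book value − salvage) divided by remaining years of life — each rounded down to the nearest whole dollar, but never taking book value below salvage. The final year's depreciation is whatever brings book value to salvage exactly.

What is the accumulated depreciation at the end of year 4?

Depreciable base = $91,092 − $7,300 = $83,792.
Year 1: DB = ⌊$91,092 × 200%/8⌋ = $22,773; SL = ⌊$83,792/8⌋ = $10,474 → take DB $22,773. Book value $68,319.
Year 2: DB = ⌊$68,319 × 200%/8⌋ = $17,079; SL = ⌊$61,019/7⌋ = $8,717 → take DB $17,079. Book value $51,240.
Year 3: DB = ⌊$51,240 × 200%/8⌋ = $12,810; SL = ⌊$43,940/6⌋ = $7,323 → take DB $12,810. Book value $38,430.
Year 4: DB = ⌊$38,430 × 200%/8⌋ = $9,607; SL = ⌊$31,130/5⌋ = $6,226 → take DB $9,607. Book value $28,823.
Accumulated through year 4 = $91,092 − $28,823 = $62,269.

$62,269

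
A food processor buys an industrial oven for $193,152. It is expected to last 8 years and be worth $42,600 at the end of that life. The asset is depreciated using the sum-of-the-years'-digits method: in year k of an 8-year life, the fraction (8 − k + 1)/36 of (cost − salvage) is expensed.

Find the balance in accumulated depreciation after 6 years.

$138,006

Depreciable base = $193,152 − $42,600 = $150,552.
Sum of the years' digits = 8+7+6+5+4+3+2+1 = 36.
Year 1: $150,552 × 8/36 = $33,456. Book value $159,696.
Year 2: $150,552 × 7/36 = $29,274. Book value $130,422.
Year 3: $150,552 × 6/36 = $25,092. Book value $105,330.
Year 4: $150,552 × 5/36 = $20,910. Book value $84,420.
Year 5: $150,552 × 4/36 = $16,728. Book value $67,692.
Year 6: $150,552 × 3/36 = $12,546. Book value $55,146.
Accumulated through year 6 = $193,152 − $55,146 = $138,006.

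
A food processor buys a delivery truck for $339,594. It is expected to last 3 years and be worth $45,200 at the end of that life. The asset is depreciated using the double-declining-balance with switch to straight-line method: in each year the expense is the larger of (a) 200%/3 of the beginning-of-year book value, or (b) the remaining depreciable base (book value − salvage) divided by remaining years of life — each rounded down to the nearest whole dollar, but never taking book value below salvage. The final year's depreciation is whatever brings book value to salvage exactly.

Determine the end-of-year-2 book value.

Depreciable base = $339,594 − $45,200 = $294,394.
Year 1: DB = ⌊$339,594 × 200%/3⌋ = $226,396; SL = ⌊$294,394/3⌋ = $98,131 → take DB $226,396. Book value $113,198.
Year 2: DB = ⌊$113,198 × 200%/3⌋ = $75,465; SL = ⌊$67,998/2⌋ = $33,999 → take DB $75,465, capped at $67,998. Book value $45,200.

$45,200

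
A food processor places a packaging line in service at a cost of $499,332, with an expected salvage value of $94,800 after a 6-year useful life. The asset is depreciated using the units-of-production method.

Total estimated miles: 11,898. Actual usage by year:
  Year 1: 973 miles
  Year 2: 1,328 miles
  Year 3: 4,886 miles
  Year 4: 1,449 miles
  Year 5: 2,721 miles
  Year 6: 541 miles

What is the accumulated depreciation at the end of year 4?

$293,624

Depreciable base = $499,332 − $94,800 = $404,532.
Rate = $404,532 / 11,898 miles = $34 per mile.
Year 1: 973 × $34 = $33,082. Book value $466,250.
Year 2: 1,328 × $34 = $45,152. Book value $421,098.
Year 3: 4,886 × $34 = $166,124. Book value $254,974.
Year 4: 1,449 × $34 = $49,266. Book value $205,708.
Accumulated through year 4 = $499,332 − $205,708 = $293,624.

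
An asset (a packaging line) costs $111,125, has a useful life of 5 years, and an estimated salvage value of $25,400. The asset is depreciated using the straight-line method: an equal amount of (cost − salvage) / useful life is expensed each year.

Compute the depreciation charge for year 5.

Depreciable base = $111,125 − $25,400 = $85,725.
Annual expense = $85,725 / 5 = $17,145.

$17,145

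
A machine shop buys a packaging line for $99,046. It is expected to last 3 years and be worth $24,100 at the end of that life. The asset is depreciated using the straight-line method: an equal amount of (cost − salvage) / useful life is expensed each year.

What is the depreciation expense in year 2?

Depreciable base = $99,046 − $24,100 = $74,946.
Annual expense = $74,946 / 3 = $24,982.

$24,982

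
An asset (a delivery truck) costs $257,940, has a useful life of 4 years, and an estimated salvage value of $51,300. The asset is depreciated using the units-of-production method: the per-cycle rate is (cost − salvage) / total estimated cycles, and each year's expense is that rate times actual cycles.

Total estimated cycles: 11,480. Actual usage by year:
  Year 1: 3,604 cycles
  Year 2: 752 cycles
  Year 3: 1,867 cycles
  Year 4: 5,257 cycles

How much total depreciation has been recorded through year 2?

Depreciable base = $257,940 − $51,300 = $206,640.
Rate = $206,640 / 11,480 cycles = $18 per cycle.
Year 1: 3,604 × $18 = $64,872. Book value $193,068.
Year 2: 752 × $18 = $13,536. Book value $179,532.
Accumulated through year 2 = $257,940 − $179,532 = $78,408.

$78,408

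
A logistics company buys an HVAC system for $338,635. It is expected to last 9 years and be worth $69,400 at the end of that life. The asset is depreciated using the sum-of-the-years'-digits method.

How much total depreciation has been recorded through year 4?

$179,490

Depreciable base = $338,635 − $69,400 = $269,235.
Sum of the years' digits = 9+8+7+6+5+4+3+2+1 = 45.
Year 1: $269,235 × 9/45 = $53,847. Book value $284,788.
Year 2: $269,235 × 8/45 = $47,864. Book value $236,924.
Year 3: $269,235 × 7/45 = $41,881. Book value $195,043.
Year 4: $269,235 × 6/45 = $35,898. Book value $159,145.
Accumulated through year 4 = $338,635 − $159,145 = $179,490.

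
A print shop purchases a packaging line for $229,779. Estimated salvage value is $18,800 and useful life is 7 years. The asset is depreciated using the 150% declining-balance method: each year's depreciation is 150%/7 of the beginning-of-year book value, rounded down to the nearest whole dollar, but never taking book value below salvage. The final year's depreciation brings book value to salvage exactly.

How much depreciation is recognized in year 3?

$30,397

Depreciable base = $229,779 − $18,800 = $210,979.
Year 1: ⌊$229,779 × 150%/7⌋ = $49,238. Book value $180,541.
Year 2: ⌊$180,541 × 150%/7⌋ = $38,687. Book value $141,854.
Year 3: ⌊$141,854 × 150%/7⌋ = $30,397. Book value $111,457.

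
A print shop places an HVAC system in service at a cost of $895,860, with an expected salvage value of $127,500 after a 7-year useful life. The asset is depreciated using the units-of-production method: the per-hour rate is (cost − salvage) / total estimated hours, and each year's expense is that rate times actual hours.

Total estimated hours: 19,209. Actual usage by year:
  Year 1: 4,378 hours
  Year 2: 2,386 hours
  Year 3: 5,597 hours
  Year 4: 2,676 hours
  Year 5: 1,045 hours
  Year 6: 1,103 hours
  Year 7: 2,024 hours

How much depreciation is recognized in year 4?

Depreciable base = $895,860 − $127,500 = $768,360.
Rate = $768,360 / 19,209 hours = $40 per hour.
Year 1: 4,378 × $40 = $175,120. Book value $720,740.
Year 2: 2,386 × $40 = $95,440. Book value $625,300.
Year 3: 5,597 × $40 = $223,880. Book value $401,420.
Year 4: 2,676 × $40 = $107,040. Book value $294,380.

$107,040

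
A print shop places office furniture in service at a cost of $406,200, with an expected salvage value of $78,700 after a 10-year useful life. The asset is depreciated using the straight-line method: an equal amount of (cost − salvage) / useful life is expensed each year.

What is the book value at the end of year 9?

$111,450

Depreciable base = $406,200 − $78,700 = $327,500.
Annual expense = $327,500 / 10 = $32,750.
End of year 1: book value $373,450.
End of year 2: book value $340,700.
End of year 3: book value $307,950.
End of year 4: book value $275,200.
End of year 5: book value $242,450.
End of year 6: book value $209,700.
End of year 7: book value $176,950.
End of year 8: book value $144,200.
End of year 9: book value $111,450.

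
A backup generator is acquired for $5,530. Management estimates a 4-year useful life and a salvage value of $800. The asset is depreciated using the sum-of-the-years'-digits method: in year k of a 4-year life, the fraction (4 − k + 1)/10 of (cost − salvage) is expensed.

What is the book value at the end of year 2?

Depreciable base = $5,530 − $800 = $4,730.
Sum of the years' digits = 4+3+2+1 = 10.
Year 1: $4,730 × 4/10 = $1,892. Book value $3,638.
Year 2: $4,730 × 3/10 = $1,419. Book value $2,219.

$2,219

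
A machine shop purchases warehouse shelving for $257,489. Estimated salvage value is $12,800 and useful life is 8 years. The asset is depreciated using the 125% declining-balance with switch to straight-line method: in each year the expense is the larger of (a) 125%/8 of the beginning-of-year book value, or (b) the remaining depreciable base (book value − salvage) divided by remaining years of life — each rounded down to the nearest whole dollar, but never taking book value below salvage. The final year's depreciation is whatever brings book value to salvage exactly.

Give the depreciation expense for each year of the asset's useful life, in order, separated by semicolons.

Depreciable base = $257,489 − $12,800 = $244,689.
Year 1: DB = ⌊$257,489 × 125%/8⌋ = $40,232; SL = ⌊$244,689/8⌋ = $30,586 → take DB $40,232. Book value $217,257.
Year 2: DB = ⌊$217,257 × 125%/8⌋ = $33,946; SL = ⌊$204,457/7⌋ = $29,208 → take DB $33,946. Book value $183,311.
Year 3: DB = ⌊$183,311 × 125%/8⌋ = $28,642; SL = ⌊$170,511/6⌋ = $28,418 → take DB $28,642. Book value $154,669.
Year 4: DB = ⌊$154,669 × 125%/8⌋ = $24,167; SL = ⌊$141,869/5⌋ = $28,373 → take SL $28,373. Book value $126,296.
Year 5: DB = ⌊$126,296 × 125%/8⌋ = $19,733; SL = ⌊$113,496/4⌋ = $28,374 → take SL $28,374. Book value $97,922.
Year 6: DB = ⌊$97,922 × 125%/8⌋ = $15,300; SL = ⌊$85,122/3⌋ = $28,374 → take SL $28,374. Book value $69,548.
Year 7: DB = ⌊$69,548 × 125%/8⌋ = $10,866; SL = ⌊$56,748/2⌋ = $28,374 → take SL $28,374. Book value $41,174.
Year 8 (final): $41,174 − $12,800 = $28,374. Book value $12,800.

$40,232; $33,946; $28,642; $28,373; $28,374; $28,374; $28,374; $28,374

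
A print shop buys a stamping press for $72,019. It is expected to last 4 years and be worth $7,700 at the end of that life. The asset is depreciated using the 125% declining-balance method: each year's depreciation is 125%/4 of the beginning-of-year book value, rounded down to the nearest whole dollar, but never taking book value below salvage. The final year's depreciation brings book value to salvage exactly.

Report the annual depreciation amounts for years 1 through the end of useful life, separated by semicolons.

$22,505; $15,473; $10,637; $15,704

Depreciable base = $72,019 − $7,700 = $64,319.
Year 1: ⌊$72,019 × 125%/4⌋ = $22,505. Book value $49,514.
Year 2: ⌊$49,514 × 125%/4⌋ = $15,473. Book value $34,041.
Year 3: ⌊$34,041 × 125%/4⌋ = $10,637. Book value $23,404.
Year 4 (final): $23,404 − $7,700 = $15,704. Book value $7,700.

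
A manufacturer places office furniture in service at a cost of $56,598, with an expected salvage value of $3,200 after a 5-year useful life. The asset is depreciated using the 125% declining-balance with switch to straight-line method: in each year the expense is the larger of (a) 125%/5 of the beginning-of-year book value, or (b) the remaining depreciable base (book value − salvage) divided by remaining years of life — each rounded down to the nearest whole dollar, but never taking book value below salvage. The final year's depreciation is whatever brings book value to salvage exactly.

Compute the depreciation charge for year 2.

Depreciable base = $56,598 − $3,200 = $53,398.
Year 1: DB = ⌊$56,598 × 125%/5⌋ = $14,149; SL = ⌊$53,398/5⌋ = $10,679 → take DB $14,149. Book value $42,449.
Year 2: DB = ⌊$42,449 × 125%/5⌋ = $10,612; SL = ⌊$39,249/4⌋ = $9,812 → take DB $10,612. Book value $31,837.

$10,612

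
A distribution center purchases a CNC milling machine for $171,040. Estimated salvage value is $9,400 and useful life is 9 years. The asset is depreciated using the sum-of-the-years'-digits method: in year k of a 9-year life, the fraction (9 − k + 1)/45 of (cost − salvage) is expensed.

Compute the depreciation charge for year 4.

$21,552

Depreciable base = $171,040 − $9,400 = $161,640.
Sum of the years' digits = 9+8+7+6+5+4+3+2+1 = 45.
Year 1: $161,640 × 9/45 = $32,328. Book value $138,712.
Year 2: $161,640 × 8/45 = $28,736. Book value $109,976.
Year 3: $161,640 × 7/45 = $25,144. Book value $84,832.
Year 4: $161,640 × 6/45 = $21,552. Book value $63,280.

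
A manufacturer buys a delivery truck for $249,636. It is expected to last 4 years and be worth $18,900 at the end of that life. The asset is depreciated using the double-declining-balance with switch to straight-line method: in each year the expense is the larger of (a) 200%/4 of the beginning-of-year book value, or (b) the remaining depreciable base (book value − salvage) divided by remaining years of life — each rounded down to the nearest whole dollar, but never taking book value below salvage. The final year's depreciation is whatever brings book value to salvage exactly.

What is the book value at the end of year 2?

$62,409

Depreciable base = $249,636 − $18,900 = $230,736.
Year 1: DB = ⌊$249,636 × 200%/4⌋ = $124,818; SL = ⌊$230,736/4⌋ = $57,684 → take DB $124,818. Book value $124,818.
Year 2: DB = ⌊$124,818 × 200%/4⌋ = $62,409; SL = ⌊$105,918/3⌋ = $35,306 → take DB $62,409. Book value $62,409.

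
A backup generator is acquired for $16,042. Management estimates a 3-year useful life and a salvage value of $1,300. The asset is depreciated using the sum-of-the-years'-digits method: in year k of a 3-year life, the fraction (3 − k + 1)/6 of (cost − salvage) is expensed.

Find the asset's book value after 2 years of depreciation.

Depreciable base = $16,042 − $1,300 = $14,742.
Sum of the years' digits = 3+2+1 = 6.
Year 1: $14,742 × 3/6 = $7,371. Book value $8,671.
Year 2: $14,742 × 2/6 = $4,914. Book value $3,757.

$3,757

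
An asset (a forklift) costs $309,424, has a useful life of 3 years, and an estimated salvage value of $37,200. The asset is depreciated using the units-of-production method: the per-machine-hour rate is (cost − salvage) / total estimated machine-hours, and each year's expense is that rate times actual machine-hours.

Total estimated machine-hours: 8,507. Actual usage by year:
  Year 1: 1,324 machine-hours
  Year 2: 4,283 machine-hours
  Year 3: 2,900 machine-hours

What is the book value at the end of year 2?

Depreciable base = $309,424 − $37,200 = $272,224.
Rate = $272,224 / 8,507 machine-hours = $32 per machine-hour.
Year 1: 1,324 × $32 = $42,368. Book value $267,056.
Year 2: 4,283 × $32 = $137,056. Book value $130,000.

$130,000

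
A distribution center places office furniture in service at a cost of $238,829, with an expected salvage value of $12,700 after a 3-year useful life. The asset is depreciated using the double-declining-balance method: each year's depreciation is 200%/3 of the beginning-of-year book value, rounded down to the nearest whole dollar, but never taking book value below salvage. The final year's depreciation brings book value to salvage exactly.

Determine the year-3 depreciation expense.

$13,837

Depreciable base = $238,829 − $12,700 = $226,129.
Year 1: ⌊$238,829 × 200%/3⌋ = $159,219. Book value $79,610.
Year 2: ⌊$79,610 × 200%/3⌋ = $53,073. Book value $26,537.
Year 3 (final): $26,537 − $12,700 = $13,837. Book value $12,700.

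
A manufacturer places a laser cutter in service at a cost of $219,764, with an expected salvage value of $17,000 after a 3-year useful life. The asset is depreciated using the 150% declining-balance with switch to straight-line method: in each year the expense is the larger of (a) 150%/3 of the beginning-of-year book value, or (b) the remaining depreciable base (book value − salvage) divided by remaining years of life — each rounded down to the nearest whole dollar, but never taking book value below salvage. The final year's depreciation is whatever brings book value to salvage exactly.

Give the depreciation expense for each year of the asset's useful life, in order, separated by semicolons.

$109,882; $54,941; $37,941

Depreciable base = $219,764 − $17,000 = $202,764.
Year 1: DB = ⌊$219,764 × 150%/3⌋ = $109,882; SL = ⌊$202,764/3⌋ = $67,588 → take DB $109,882. Book value $109,882.
Year 2: DB = ⌊$109,882 × 150%/3⌋ = $54,941; SL = ⌊$92,882/2⌋ = $46,441 → take DB $54,941. Book value $54,941.
Year 3 (final): $54,941 − $17,000 = $37,941. Book value $17,000.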